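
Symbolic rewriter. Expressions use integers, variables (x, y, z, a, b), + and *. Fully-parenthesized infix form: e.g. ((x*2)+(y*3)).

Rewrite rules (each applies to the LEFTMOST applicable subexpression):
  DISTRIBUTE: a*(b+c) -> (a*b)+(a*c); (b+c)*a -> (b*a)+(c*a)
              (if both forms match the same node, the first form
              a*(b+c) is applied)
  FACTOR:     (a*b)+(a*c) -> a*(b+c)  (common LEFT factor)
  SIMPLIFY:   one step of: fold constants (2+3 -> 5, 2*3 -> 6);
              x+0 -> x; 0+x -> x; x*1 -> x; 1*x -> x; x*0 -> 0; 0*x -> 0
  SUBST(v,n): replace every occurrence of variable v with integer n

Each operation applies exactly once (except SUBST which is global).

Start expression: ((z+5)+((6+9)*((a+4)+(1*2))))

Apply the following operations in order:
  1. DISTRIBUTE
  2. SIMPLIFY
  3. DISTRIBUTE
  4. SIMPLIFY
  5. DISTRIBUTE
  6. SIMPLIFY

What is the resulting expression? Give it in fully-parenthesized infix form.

Answer: ((z+5)+(((15*a)+60)+((6*2)+(9*(1*2)))))

Derivation:
Start: ((z+5)+((6+9)*((a+4)+(1*2))))
Apply DISTRIBUTE at R (target: ((6+9)*((a+4)+(1*2)))): ((z+5)+((6+9)*((a+4)+(1*2)))) -> ((z+5)+(((6+9)*(a+4))+((6+9)*(1*2))))
Apply SIMPLIFY at RLL (target: (6+9)): ((z+5)+(((6+9)*(a+4))+((6+9)*(1*2)))) -> ((z+5)+((15*(a+4))+((6+9)*(1*2))))
Apply DISTRIBUTE at RL (target: (15*(a+4))): ((z+5)+((15*(a+4))+((6+9)*(1*2)))) -> ((z+5)+(((15*a)+(15*4))+((6+9)*(1*2))))
Apply SIMPLIFY at RLR (target: (15*4)): ((z+5)+(((15*a)+(15*4))+((6+9)*(1*2)))) -> ((z+5)+(((15*a)+60)+((6+9)*(1*2))))
Apply DISTRIBUTE at RR (target: ((6+9)*(1*2))): ((z+5)+(((15*a)+60)+((6+9)*(1*2)))) -> ((z+5)+(((15*a)+60)+((6*(1*2))+(9*(1*2)))))
Apply SIMPLIFY at RRLR (target: (1*2)): ((z+5)+(((15*a)+60)+((6*(1*2))+(9*(1*2))))) -> ((z+5)+(((15*a)+60)+((6*2)+(9*(1*2)))))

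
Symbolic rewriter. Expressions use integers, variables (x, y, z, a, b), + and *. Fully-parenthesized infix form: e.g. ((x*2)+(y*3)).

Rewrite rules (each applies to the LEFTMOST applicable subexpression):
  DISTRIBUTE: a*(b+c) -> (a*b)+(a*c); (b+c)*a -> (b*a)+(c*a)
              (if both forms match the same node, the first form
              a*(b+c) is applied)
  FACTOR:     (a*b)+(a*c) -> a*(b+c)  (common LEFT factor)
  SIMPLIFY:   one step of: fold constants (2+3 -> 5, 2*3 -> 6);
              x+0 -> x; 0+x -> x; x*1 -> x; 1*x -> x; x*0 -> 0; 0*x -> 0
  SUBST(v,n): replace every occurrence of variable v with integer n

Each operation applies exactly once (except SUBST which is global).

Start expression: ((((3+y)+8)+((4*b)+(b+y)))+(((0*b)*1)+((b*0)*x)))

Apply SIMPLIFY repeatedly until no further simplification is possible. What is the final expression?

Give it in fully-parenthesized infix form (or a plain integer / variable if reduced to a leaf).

Answer: (((3+y)+8)+((4*b)+(b+y)))

Derivation:
Start: ((((3+y)+8)+((4*b)+(b+y)))+(((0*b)*1)+((b*0)*x)))
Step 1: at RL: ((0*b)*1) -> (0*b); overall: ((((3+y)+8)+((4*b)+(b+y)))+(((0*b)*1)+((b*0)*x))) -> ((((3+y)+8)+((4*b)+(b+y)))+((0*b)+((b*0)*x)))
Step 2: at RL: (0*b) -> 0; overall: ((((3+y)+8)+((4*b)+(b+y)))+((0*b)+((b*0)*x))) -> ((((3+y)+8)+((4*b)+(b+y)))+(0+((b*0)*x)))
Step 3: at R: (0+((b*0)*x)) -> ((b*0)*x); overall: ((((3+y)+8)+((4*b)+(b+y)))+(0+((b*0)*x))) -> ((((3+y)+8)+((4*b)+(b+y)))+((b*0)*x))
Step 4: at RL: (b*0) -> 0; overall: ((((3+y)+8)+((4*b)+(b+y)))+((b*0)*x)) -> ((((3+y)+8)+((4*b)+(b+y)))+(0*x))
Step 5: at R: (0*x) -> 0; overall: ((((3+y)+8)+((4*b)+(b+y)))+(0*x)) -> ((((3+y)+8)+((4*b)+(b+y)))+0)
Step 6: at root: ((((3+y)+8)+((4*b)+(b+y)))+0) -> (((3+y)+8)+((4*b)+(b+y))); overall: ((((3+y)+8)+((4*b)+(b+y)))+0) -> (((3+y)+8)+((4*b)+(b+y)))
Fixed point: (((3+y)+8)+((4*b)+(b+y)))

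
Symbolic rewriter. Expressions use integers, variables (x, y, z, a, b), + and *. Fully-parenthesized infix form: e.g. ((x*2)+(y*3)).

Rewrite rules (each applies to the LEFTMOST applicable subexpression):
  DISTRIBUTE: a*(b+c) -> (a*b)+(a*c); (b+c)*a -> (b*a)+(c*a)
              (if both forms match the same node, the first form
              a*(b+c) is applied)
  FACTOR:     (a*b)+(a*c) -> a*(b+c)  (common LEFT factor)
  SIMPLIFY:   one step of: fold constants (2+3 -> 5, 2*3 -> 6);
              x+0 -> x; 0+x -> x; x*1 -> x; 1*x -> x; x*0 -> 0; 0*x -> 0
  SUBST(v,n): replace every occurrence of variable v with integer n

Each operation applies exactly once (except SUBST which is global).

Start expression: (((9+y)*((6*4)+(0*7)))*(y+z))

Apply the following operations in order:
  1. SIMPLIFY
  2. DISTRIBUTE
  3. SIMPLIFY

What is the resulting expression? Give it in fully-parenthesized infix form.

Answer: ((((9+y)*(24+0))*y)+(((9+y)*(24+(0*7)))*z))

Derivation:
Start: (((9+y)*((6*4)+(0*7)))*(y+z))
Apply SIMPLIFY at LRL (target: (6*4)): (((9+y)*((6*4)+(0*7)))*(y+z)) -> (((9+y)*(24+(0*7)))*(y+z))
Apply DISTRIBUTE at root (target: (((9+y)*(24+(0*7)))*(y+z))): (((9+y)*(24+(0*7)))*(y+z)) -> ((((9+y)*(24+(0*7)))*y)+(((9+y)*(24+(0*7)))*z))
Apply SIMPLIFY at LLRR (target: (0*7)): ((((9+y)*(24+(0*7)))*y)+(((9+y)*(24+(0*7)))*z)) -> ((((9+y)*(24+0))*y)+(((9+y)*(24+(0*7)))*z))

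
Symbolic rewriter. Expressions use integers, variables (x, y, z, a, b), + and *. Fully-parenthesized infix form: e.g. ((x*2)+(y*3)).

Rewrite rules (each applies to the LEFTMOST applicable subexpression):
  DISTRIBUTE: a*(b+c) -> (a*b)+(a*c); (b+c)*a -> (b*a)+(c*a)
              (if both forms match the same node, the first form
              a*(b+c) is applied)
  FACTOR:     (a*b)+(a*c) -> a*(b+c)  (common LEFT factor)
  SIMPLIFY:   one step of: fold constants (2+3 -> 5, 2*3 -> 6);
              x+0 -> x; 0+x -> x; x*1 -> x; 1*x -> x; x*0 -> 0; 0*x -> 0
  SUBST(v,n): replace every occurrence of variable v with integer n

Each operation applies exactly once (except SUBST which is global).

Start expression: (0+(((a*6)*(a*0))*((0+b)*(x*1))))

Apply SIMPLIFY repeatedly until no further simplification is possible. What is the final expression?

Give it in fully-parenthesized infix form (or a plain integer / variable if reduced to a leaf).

Answer: 0

Derivation:
Start: (0+(((a*6)*(a*0))*((0+b)*(x*1))))
Step 1: at root: (0+(((a*6)*(a*0))*((0+b)*(x*1)))) -> (((a*6)*(a*0))*((0+b)*(x*1))); overall: (0+(((a*6)*(a*0))*((0+b)*(x*1)))) -> (((a*6)*(a*0))*((0+b)*(x*1)))
Step 2: at LR: (a*0) -> 0; overall: (((a*6)*(a*0))*((0+b)*(x*1))) -> (((a*6)*0)*((0+b)*(x*1)))
Step 3: at L: ((a*6)*0) -> 0; overall: (((a*6)*0)*((0+b)*(x*1))) -> (0*((0+b)*(x*1)))
Step 4: at root: (0*((0+b)*(x*1))) -> 0; overall: (0*((0+b)*(x*1))) -> 0
Fixed point: 0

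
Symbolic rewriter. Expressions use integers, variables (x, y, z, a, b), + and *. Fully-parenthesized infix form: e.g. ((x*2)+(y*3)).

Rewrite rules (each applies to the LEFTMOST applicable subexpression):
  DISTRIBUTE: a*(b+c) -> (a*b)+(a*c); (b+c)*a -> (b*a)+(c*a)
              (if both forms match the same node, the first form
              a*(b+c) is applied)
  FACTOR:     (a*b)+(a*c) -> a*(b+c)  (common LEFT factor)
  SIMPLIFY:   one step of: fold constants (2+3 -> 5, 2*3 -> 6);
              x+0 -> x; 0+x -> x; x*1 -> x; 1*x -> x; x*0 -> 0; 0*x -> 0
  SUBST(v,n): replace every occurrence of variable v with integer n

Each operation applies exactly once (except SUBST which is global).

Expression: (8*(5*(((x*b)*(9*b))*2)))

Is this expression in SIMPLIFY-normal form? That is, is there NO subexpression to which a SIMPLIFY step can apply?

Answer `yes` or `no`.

Answer: yes

Derivation:
Expression: (8*(5*(((x*b)*(9*b))*2)))
Scanning for simplifiable subexpressions (pre-order)...
  at root: (8*(5*(((x*b)*(9*b))*2))) (not simplifiable)
  at R: (5*(((x*b)*(9*b))*2)) (not simplifiable)
  at RR: (((x*b)*(9*b))*2) (not simplifiable)
  at RRL: ((x*b)*(9*b)) (not simplifiable)
  at RRLL: (x*b) (not simplifiable)
  at RRLR: (9*b) (not simplifiable)
Result: no simplifiable subexpression found -> normal form.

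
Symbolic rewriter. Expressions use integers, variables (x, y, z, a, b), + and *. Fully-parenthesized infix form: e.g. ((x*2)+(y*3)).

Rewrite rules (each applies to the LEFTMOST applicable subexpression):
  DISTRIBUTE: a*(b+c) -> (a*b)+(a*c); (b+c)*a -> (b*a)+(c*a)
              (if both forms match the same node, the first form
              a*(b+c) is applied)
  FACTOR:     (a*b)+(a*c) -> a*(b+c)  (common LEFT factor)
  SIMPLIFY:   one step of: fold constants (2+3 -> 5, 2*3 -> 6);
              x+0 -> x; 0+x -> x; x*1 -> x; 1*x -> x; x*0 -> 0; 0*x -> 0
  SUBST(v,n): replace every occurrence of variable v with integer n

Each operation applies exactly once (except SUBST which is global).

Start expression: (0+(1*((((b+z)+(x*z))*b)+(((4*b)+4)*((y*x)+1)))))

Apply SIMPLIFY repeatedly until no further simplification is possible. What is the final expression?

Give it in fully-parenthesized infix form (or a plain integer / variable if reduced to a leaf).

Answer: ((((b+z)+(x*z))*b)+(((4*b)+4)*((y*x)+1)))

Derivation:
Start: (0+(1*((((b+z)+(x*z))*b)+(((4*b)+4)*((y*x)+1)))))
Step 1: at root: (0+(1*((((b+z)+(x*z))*b)+(((4*b)+4)*((y*x)+1))))) -> (1*((((b+z)+(x*z))*b)+(((4*b)+4)*((y*x)+1)))); overall: (0+(1*((((b+z)+(x*z))*b)+(((4*b)+4)*((y*x)+1))))) -> (1*((((b+z)+(x*z))*b)+(((4*b)+4)*((y*x)+1))))
Step 2: at root: (1*((((b+z)+(x*z))*b)+(((4*b)+4)*((y*x)+1)))) -> ((((b+z)+(x*z))*b)+(((4*b)+4)*((y*x)+1))); overall: (1*((((b+z)+(x*z))*b)+(((4*b)+4)*((y*x)+1)))) -> ((((b+z)+(x*z))*b)+(((4*b)+4)*((y*x)+1)))
Fixed point: ((((b+z)+(x*z))*b)+(((4*b)+4)*((y*x)+1)))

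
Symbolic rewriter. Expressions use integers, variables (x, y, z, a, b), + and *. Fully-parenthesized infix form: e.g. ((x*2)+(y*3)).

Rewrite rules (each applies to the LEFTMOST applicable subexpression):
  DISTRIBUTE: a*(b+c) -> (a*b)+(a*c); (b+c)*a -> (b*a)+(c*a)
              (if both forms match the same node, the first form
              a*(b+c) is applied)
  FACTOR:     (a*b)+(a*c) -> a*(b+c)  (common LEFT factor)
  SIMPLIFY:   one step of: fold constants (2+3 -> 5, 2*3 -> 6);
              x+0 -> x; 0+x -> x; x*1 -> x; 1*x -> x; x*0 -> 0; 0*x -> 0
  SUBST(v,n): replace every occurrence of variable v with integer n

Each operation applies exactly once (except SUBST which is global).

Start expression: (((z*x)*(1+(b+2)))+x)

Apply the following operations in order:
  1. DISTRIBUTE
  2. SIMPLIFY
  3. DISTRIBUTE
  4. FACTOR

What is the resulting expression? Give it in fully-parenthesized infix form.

Answer: (((z*x)+((z*x)*(b+2)))+x)

Derivation:
Start: (((z*x)*(1+(b+2)))+x)
Apply DISTRIBUTE at L (target: ((z*x)*(1+(b+2)))): (((z*x)*(1+(b+2)))+x) -> ((((z*x)*1)+((z*x)*(b+2)))+x)
Apply SIMPLIFY at LL (target: ((z*x)*1)): ((((z*x)*1)+((z*x)*(b+2)))+x) -> (((z*x)+((z*x)*(b+2)))+x)
Apply DISTRIBUTE at LR (target: ((z*x)*(b+2))): (((z*x)+((z*x)*(b+2)))+x) -> (((z*x)+(((z*x)*b)+((z*x)*2)))+x)
Apply FACTOR at LR (target: (((z*x)*b)+((z*x)*2))): (((z*x)+(((z*x)*b)+((z*x)*2)))+x) -> (((z*x)+((z*x)*(b+2)))+x)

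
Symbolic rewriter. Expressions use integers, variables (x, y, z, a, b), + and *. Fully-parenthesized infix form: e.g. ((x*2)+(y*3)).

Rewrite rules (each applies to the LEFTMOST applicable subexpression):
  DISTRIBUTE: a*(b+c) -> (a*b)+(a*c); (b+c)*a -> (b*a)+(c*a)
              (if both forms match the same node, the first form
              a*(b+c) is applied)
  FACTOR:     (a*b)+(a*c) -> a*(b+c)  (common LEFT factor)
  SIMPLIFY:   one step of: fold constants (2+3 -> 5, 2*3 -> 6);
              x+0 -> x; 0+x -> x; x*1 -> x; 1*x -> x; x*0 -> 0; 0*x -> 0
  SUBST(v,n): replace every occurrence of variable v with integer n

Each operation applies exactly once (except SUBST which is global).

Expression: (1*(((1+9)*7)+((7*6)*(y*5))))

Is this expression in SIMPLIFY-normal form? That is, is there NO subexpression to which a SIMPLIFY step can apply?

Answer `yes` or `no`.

Expression: (1*(((1+9)*7)+((7*6)*(y*5))))
Scanning for simplifiable subexpressions (pre-order)...
  at root: (1*(((1+9)*7)+((7*6)*(y*5)))) (SIMPLIFIABLE)
  at R: (((1+9)*7)+((7*6)*(y*5))) (not simplifiable)
  at RL: ((1+9)*7) (not simplifiable)
  at RLL: (1+9) (SIMPLIFIABLE)
  at RR: ((7*6)*(y*5)) (not simplifiable)
  at RRL: (7*6) (SIMPLIFIABLE)
  at RRR: (y*5) (not simplifiable)
Found simplifiable subexpr at path root: (1*(((1+9)*7)+((7*6)*(y*5))))
One SIMPLIFY step would give: (((1+9)*7)+((7*6)*(y*5)))
-> NOT in normal form.

Answer: no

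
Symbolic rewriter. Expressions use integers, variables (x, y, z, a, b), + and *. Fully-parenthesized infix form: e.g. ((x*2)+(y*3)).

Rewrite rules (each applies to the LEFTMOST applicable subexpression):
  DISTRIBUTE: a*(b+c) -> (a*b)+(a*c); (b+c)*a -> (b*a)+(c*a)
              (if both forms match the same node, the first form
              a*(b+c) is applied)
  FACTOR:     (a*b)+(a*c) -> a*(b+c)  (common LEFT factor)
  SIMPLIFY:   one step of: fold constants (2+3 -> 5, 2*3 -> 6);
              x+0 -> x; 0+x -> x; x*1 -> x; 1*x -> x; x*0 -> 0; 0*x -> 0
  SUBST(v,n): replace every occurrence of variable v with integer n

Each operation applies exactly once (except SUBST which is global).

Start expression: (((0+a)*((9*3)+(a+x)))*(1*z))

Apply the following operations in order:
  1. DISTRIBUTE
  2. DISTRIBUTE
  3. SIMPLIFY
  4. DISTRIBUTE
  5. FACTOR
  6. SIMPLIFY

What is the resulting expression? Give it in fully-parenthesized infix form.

Answer: (((a*27)*(1*z))+(((0+a)*(a+x))*(1*z)))

Derivation:
Start: (((0+a)*((9*3)+(a+x)))*(1*z))
Apply DISTRIBUTE at L (target: ((0+a)*((9*3)+(a+x)))): (((0+a)*((9*3)+(a+x)))*(1*z)) -> ((((0+a)*(9*3))+((0+a)*(a+x)))*(1*z))
Apply DISTRIBUTE at root (target: ((((0+a)*(9*3))+((0+a)*(a+x)))*(1*z))): ((((0+a)*(9*3))+((0+a)*(a+x)))*(1*z)) -> ((((0+a)*(9*3))*(1*z))+(((0+a)*(a+x))*(1*z)))
Apply SIMPLIFY at LLL (target: (0+a)): ((((0+a)*(9*3))*(1*z))+(((0+a)*(a+x))*(1*z))) -> (((a*(9*3))*(1*z))+(((0+a)*(a+x))*(1*z)))
Apply DISTRIBUTE at RL (target: ((0+a)*(a+x))): (((a*(9*3))*(1*z))+(((0+a)*(a+x))*(1*z))) -> (((a*(9*3))*(1*z))+((((0+a)*a)+((0+a)*x))*(1*z)))
Apply FACTOR at RL (target: (((0+a)*a)+((0+a)*x))): (((a*(9*3))*(1*z))+((((0+a)*a)+((0+a)*x))*(1*z))) -> (((a*(9*3))*(1*z))+(((0+a)*(a+x))*(1*z)))
Apply SIMPLIFY at LLR (target: (9*3)): (((a*(9*3))*(1*z))+(((0+a)*(a+x))*(1*z))) -> (((a*27)*(1*z))+(((0+a)*(a+x))*(1*z)))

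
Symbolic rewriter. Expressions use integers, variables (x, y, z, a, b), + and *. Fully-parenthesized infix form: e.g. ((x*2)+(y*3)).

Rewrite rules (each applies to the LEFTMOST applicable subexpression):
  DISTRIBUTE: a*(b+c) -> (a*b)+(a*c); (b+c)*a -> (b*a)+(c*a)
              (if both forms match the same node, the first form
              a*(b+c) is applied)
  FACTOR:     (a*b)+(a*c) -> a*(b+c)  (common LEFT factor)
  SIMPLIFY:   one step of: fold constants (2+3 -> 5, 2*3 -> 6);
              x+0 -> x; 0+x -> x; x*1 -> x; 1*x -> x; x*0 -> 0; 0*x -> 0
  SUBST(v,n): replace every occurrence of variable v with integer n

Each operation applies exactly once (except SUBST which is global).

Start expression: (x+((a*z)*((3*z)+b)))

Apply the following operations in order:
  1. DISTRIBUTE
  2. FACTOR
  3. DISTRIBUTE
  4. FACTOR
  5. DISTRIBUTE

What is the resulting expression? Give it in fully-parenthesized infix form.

Answer: (x+(((a*z)*(3*z))+((a*z)*b)))

Derivation:
Start: (x+((a*z)*((3*z)+b)))
Apply DISTRIBUTE at R (target: ((a*z)*((3*z)+b))): (x+((a*z)*((3*z)+b))) -> (x+(((a*z)*(3*z))+((a*z)*b)))
Apply FACTOR at R (target: (((a*z)*(3*z))+((a*z)*b))): (x+(((a*z)*(3*z))+((a*z)*b))) -> (x+((a*z)*((3*z)+b)))
Apply DISTRIBUTE at R (target: ((a*z)*((3*z)+b))): (x+((a*z)*((3*z)+b))) -> (x+(((a*z)*(3*z))+((a*z)*b)))
Apply FACTOR at R (target: (((a*z)*(3*z))+((a*z)*b))): (x+(((a*z)*(3*z))+((a*z)*b))) -> (x+((a*z)*((3*z)+b)))
Apply DISTRIBUTE at R (target: ((a*z)*((3*z)+b))): (x+((a*z)*((3*z)+b))) -> (x+(((a*z)*(3*z))+((a*z)*b)))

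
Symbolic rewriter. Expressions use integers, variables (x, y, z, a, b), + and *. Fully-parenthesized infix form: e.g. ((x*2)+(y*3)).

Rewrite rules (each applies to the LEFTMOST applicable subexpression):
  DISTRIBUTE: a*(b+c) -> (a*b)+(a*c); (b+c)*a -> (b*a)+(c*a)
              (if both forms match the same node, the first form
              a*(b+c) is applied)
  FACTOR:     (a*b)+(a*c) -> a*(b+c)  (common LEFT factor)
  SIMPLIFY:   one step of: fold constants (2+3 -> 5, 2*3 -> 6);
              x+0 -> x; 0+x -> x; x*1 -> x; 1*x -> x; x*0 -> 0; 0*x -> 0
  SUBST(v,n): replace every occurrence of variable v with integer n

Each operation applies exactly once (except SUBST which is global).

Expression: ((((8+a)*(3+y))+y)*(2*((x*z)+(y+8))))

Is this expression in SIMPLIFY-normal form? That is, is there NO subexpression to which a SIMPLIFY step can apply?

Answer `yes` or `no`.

Answer: yes

Derivation:
Expression: ((((8+a)*(3+y))+y)*(2*((x*z)+(y+8))))
Scanning for simplifiable subexpressions (pre-order)...
  at root: ((((8+a)*(3+y))+y)*(2*((x*z)+(y+8)))) (not simplifiable)
  at L: (((8+a)*(3+y))+y) (not simplifiable)
  at LL: ((8+a)*(3+y)) (not simplifiable)
  at LLL: (8+a) (not simplifiable)
  at LLR: (3+y) (not simplifiable)
  at R: (2*((x*z)+(y+8))) (not simplifiable)
  at RR: ((x*z)+(y+8)) (not simplifiable)
  at RRL: (x*z) (not simplifiable)
  at RRR: (y+8) (not simplifiable)
Result: no simplifiable subexpression found -> normal form.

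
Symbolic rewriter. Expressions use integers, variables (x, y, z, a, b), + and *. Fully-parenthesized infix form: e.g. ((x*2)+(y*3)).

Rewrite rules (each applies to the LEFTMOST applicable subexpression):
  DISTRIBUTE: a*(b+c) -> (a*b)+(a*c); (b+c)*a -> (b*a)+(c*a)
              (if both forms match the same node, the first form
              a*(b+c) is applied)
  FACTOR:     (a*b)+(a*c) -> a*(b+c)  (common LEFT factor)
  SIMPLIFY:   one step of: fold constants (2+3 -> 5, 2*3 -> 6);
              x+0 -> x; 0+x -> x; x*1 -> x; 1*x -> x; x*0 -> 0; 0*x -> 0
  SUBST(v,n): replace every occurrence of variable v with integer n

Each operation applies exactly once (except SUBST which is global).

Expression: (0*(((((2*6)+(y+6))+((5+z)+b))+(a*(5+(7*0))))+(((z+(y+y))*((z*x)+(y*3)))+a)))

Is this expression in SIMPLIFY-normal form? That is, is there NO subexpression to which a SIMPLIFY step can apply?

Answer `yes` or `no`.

Answer: no

Derivation:
Expression: (0*(((((2*6)+(y+6))+((5+z)+b))+(a*(5+(7*0))))+(((z+(y+y))*((z*x)+(y*3)))+a)))
Scanning for simplifiable subexpressions (pre-order)...
  at root: (0*(((((2*6)+(y+6))+((5+z)+b))+(a*(5+(7*0))))+(((z+(y+y))*((z*x)+(y*3)))+a))) (SIMPLIFIABLE)
  at R: (((((2*6)+(y+6))+((5+z)+b))+(a*(5+(7*0))))+(((z+(y+y))*((z*x)+(y*3)))+a)) (not simplifiable)
  at RL: ((((2*6)+(y+6))+((5+z)+b))+(a*(5+(7*0)))) (not simplifiable)
  at RLL: (((2*6)+(y+6))+((5+z)+b)) (not simplifiable)
  at RLLL: ((2*6)+(y+6)) (not simplifiable)
  at RLLLL: (2*6) (SIMPLIFIABLE)
  at RLLLR: (y+6) (not simplifiable)
  at RLLR: ((5+z)+b) (not simplifiable)
  at RLLRL: (5+z) (not simplifiable)
  at RLR: (a*(5+(7*0))) (not simplifiable)
  at RLRR: (5+(7*0)) (not simplifiable)
  at RLRRR: (7*0) (SIMPLIFIABLE)
  at RR: (((z+(y+y))*((z*x)+(y*3)))+a) (not simplifiable)
  at RRL: ((z+(y+y))*((z*x)+(y*3))) (not simplifiable)
  at RRLL: (z+(y+y)) (not simplifiable)
  at RRLLR: (y+y) (not simplifiable)
  at RRLR: ((z*x)+(y*3)) (not simplifiable)
  at RRLRL: (z*x) (not simplifiable)
  at RRLRR: (y*3) (not simplifiable)
Found simplifiable subexpr at path root: (0*(((((2*6)+(y+6))+((5+z)+b))+(a*(5+(7*0))))+(((z+(y+y))*((z*x)+(y*3)))+a)))
One SIMPLIFY step would give: 0
-> NOT in normal form.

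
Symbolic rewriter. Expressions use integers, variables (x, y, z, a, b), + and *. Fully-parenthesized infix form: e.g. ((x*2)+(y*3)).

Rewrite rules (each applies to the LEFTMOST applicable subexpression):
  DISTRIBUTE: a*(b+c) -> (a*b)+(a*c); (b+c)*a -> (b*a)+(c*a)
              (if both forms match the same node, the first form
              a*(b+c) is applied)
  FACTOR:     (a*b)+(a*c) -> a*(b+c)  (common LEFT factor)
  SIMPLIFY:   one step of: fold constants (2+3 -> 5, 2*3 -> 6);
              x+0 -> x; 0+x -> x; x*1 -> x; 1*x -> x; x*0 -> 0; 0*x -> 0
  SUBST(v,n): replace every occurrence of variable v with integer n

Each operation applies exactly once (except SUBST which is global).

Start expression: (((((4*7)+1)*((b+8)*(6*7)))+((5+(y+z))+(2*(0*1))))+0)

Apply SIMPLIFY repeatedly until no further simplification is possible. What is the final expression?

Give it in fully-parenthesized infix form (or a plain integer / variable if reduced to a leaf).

Answer: ((29*((b+8)*42))+(5+(y+z)))

Derivation:
Start: (((((4*7)+1)*((b+8)*(6*7)))+((5+(y+z))+(2*(0*1))))+0)
Step 1: at root: (((((4*7)+1)*((b+8)*(6*7)))+((5+(y+z))+(2*(0*1))))+0) -> ((((4*7)+1)*((b+8)*(6*7)))+((5+(y+z))+(2*(0*1)))); overall: (((((4*7)+1)*((b+8)*(6*7)))+((5+(y+z))+(2*(0*1))))+0) -> ((((4*7)+1)*((b+8)*(6*7)))+((5+(y+z))+(2*(0*1))))
Step 2: at LLL: (4*7) -> 28; overall: ((((4*7)+1)*((b+8)*(6*7)))+((5+(y+z))+(2*(0*1)))) -> (((28+1)*((b+8)*(6*7)))+((5+(y+z))+(2*(0*1))))
Step 3: at LL: (28+1) -> 29; overall: (((28+1)*((b+8)*(6*7)))+((5+(y+z))+(2*(0*1)))) -> ((29*((b+8)*(6*7)))+((5+(y+z))+(2*(0*1))))
Step 4: at LRR: (6*7) -> 42; overall: ((29*((b+8)*(6*7)))+((5+(y+z))+(2*(0*1)))) -> ((29*((b+8)*42))+((5+(y+z))+(2*(0*1))))
Step 5: at RRR: (0*1) -> 0; overall: ((29*((b+8)*42))+((5+(y+z))+(2*(0*1)))) -> ((29*((b+8)*42))+((5+(y+z))+(2*0)))
Step 6: at RR: (2*0) -> 0; overall: ((29*((b+8)*42))+((5+(y+z))+(2*0))) -> ((29*((b+8)*42))+((5+(y+z))+0))
Step 7: at R: ((5+(y+z))+0) -> (5+(y+z)); overall: ((29*((b+8)*42))+((5+(y+z))+0)) -> ((29*((b+8)*42))+(5+(y+z)))
Fixed point: ((29*((b+8)*42))+(5+(y+z)))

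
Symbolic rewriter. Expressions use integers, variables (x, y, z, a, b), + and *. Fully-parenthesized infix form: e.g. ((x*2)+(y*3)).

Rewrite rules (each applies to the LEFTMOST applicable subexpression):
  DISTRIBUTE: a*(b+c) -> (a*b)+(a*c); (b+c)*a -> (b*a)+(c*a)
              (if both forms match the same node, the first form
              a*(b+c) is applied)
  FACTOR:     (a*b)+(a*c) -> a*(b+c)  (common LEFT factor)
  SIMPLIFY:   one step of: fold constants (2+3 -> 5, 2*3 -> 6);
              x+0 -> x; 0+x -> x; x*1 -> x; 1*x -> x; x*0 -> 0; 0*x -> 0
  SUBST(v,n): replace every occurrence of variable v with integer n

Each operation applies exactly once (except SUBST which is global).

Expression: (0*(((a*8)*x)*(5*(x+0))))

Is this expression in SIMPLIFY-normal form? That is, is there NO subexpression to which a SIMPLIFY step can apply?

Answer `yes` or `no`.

Answer: no

Derivation:
Expression: (0*(((a*8)*x)*(5*(x+0))))
Scanning for simplifiable subexpressions (pre-order)...
  at root: (0*(((a*8)*x)*(5*(x+0)))) (SIMPLIFIABLE)
  at R: (((a*8)*x)*(5*(x+0))) (not simplifiable)
  at RL: ((a*8)*x) (not simplifiable)
  at RLL: (a*8) (not simplifiable)
  at RR: (5*(x+0)) (not simplifiable)
  at RRR: (x+0) (SIMPLIFIABLE)
Found simplifiable subexpr at path root: (0*(((a*8)*x)*(5*(x+0))))
One SIMPLIFY step would give: 0
-> NOT in normal form.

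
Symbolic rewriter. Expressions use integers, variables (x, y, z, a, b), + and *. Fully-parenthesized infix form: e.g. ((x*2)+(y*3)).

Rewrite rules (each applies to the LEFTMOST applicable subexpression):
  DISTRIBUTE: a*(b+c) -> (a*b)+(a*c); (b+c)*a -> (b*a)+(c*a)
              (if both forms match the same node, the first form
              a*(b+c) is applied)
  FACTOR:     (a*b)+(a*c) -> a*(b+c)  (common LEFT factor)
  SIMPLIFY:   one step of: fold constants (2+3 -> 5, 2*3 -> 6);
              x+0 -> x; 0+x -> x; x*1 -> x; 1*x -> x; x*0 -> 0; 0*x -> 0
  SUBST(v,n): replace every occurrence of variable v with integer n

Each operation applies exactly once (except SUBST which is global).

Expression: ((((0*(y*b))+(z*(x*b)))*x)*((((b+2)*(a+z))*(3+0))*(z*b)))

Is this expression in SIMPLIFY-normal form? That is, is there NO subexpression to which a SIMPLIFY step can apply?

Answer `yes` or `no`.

Expression: ((((0*(y*b))+(z*(x*b)))*x)*((((b+2)*(a+z))*(3+0))*(z*b)))
Scanning for simplifiable subexpressions (pre-order)...
  at root: ((((0*(y*b))+(z*(x*b)))*x)*((((b+2)*(a+z))*(3+0))*(z*b))) (not simplifiable)
  at L: (((0*(y*b))+(z*(x*b)))*x) (not simplifiable)
  at LL: ((0*(y*b))+(z*(x*b))) (not simplifiable)
  at LLL: (0*(y*b)) (SIMPLIFIABLE)
  at LLLR: (y*b) (not simplifiable)
  at LLR: (z*(x*b)) (not simplifiable)
  at LLRR: (x*b) (not simplifiable)
  at R: ((((b+2)*(a+z))*(3+0))*(z*b)) (not simplifiable)
  at RL: (((b+2)*(a+z))*(3+0)) (not simplifiable)
  at RLL: ((b+2)*(a+z)) (not simplifiable)
  at RLLL: (b+2) (not simplifiable)
  at RLLR: (a+z) (not simplifiable)
  at RLR: (3+0) (SIMPLIFIABLE)
  at RR: (z*b) (not simplifiable)
Found simplifiable subexpr at path LLL: (0*(y*b))
One SIMPLIFY step would give: (((0+(z*(x*b)))*x)*((((b+2)*(a+z))*(3+0))*(z*b)))
-> NOT in normal form.

Answer: no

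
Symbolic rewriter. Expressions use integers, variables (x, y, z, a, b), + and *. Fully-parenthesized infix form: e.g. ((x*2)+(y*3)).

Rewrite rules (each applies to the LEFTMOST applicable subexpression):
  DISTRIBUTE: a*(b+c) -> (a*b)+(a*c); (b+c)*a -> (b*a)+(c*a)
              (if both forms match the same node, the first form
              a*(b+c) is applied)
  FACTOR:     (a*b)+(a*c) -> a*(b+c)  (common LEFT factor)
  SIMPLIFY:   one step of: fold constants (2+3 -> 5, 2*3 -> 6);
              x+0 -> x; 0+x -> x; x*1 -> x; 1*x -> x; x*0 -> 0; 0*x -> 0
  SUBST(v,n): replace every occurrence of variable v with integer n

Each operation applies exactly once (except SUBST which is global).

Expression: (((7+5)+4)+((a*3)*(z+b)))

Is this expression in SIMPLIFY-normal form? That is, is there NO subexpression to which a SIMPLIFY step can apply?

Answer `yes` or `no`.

Answer: no

Derivation:
Expression: (((7+5)+4)+((a*3)*(z+b)))
Scanning for simplifiable subexpressions (pre-order)...
  at root: (((7+5)+4)+((a*3)*(z+b))) (not simplifiable)
  at L: ((7+5)+4) (not simplifiable)
  at LL: (7+5) (SIMPLIFIABLE)
  at R: ((a*3)*(z+b)) (not simplifiable)
  at RL: (a*3) (not simplifiable)
  at RR: (z+b) (not simplifiable)
Found simplifiable subexpr at path LL: (7+5)
One SIMPLIFY step would give: ((12+4)+((a*3)*(z+b)))
-> NOT in normal form.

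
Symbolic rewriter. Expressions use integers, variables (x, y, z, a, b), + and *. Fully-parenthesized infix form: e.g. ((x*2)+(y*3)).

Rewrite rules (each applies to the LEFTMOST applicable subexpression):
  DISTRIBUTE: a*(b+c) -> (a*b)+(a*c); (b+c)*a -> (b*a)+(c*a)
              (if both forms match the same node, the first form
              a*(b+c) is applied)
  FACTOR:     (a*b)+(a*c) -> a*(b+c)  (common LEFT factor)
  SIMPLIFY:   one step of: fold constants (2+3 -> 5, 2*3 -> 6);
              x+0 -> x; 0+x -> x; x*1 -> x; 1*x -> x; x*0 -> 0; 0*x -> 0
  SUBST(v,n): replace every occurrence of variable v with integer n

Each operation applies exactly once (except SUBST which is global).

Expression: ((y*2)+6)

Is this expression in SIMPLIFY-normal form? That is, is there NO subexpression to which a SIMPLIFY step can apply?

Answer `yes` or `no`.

Expression: ((y*2)+6)
Scanning for simplifiable subexpressions (pre-order)...
  at root: ((y*2)+6) (not simplifiable)
  at L: (y*2) (not simplifiable)
Result: no simplifiable subexpression found -> normal form.

Answer: yes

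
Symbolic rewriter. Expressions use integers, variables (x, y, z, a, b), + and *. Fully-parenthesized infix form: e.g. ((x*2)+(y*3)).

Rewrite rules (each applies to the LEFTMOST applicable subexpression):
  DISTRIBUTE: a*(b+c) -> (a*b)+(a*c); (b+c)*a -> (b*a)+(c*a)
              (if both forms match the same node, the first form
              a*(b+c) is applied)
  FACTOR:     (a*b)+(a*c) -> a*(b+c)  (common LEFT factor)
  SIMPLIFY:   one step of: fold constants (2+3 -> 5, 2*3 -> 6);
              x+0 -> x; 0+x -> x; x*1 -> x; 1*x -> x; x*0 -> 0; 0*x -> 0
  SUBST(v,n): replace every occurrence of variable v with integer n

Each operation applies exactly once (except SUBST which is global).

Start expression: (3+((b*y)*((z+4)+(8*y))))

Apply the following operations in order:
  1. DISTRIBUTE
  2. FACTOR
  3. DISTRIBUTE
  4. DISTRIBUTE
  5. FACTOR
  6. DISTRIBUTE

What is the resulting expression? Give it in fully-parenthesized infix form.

Start: (3+((b*y)*((z+4)+(8*y))))
Apply DISTRIBUTE at R (target: ((b*y)*((z+4)+(8*y)))): (3+((b*y)*((z+4)+(8*y)))) -> (3+(((b*y)*(z+4))+((b*y)*(8*y))))
Apply FACTOR at R (target: (((b*y)*(z+4))+((b*y)*(8*y)))): (3+(((b*y)*(z+4))+((b*y)*(8*y)))) -> (3+((b*y)*((z+4)+(8*y))))
Apply DISTRIBUTE at R (target: ((b*y)*((z+4)+(8*y)))): (3+((b*y)*((z+4)+(8*y)))) -> (3+(((b*y)*(z+4))+((b*y)*(8*y))))
Apply DISTRIBUTE at RL (target: ((b*y)*(z+4))): (3+(((b*y)*(z+4))+((b*y)*(8*y)))) -> (3+((((b*y)*z)+((b*y)*4))+((b*y)*(8*y))))
Apply FACTOR at RL (target: (((b*y)*z)+((b*y)*4))): (3+((((b*y)*z)+((b*y)*4))+((b*y)*(8*y)))) -> (3+(((b*y)*(z+4))+((b*y)*(8*y))))
Apply DISTRIBUTE at RL (target: ((b*y)*(z+4))): (3+(((b*y)*(z+4))+((b*y)*(8*y)))) -> (3+((((b*y)*z)+((b*y)*4))+((b*y)*(8*y))))

Answer: (3+((((b*y)*z)+((b*y)*4))+((b*y)*(8*y))))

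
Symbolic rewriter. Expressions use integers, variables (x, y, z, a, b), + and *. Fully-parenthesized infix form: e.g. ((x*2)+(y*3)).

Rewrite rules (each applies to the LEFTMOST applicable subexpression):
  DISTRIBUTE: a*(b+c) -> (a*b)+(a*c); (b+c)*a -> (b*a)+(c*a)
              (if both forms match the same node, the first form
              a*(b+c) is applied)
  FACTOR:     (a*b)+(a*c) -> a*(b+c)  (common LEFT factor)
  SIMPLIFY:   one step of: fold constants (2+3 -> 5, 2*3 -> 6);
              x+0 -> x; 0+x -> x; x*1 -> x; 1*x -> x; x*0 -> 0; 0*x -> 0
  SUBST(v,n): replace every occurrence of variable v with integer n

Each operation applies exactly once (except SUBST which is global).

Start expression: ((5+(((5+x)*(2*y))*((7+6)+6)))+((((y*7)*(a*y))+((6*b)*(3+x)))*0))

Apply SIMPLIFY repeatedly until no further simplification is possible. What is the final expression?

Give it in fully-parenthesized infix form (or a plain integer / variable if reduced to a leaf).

Start: ((5+(((5+x)*(2*y))*((7+6)+6)))+((((y*7)*(a*y))+((6*b)*(3+x)))*0))
Step 1: at LRRL: (7+6) -> 13; overall: ((5+(((5+x)*(2*y))*((7+6)+6)))+((((y*7)*(a*y))+((6*b)*(3+x)))*0)) -> ((5+(((5+x)*(2*y))*(13+6)))+((((y*7)*(a*y))+((6*b)*(3+x)))*0))
Step 2: at LRR: (13+6) -> 19; overall: ((5+(((5+x)*(2*y))*(13+6)))+((((y*7)*(a*y))+((6*b)*(3+x)))*0)) -> ((5+(((5+x)*(2*y))*19))+((((y*7)*(a*y))+((6*b)*(3+x)))*0))
Step 3: at R: ((((y*7)*(a*y))+((6*b)*(3+x)))*0) -> 0; overall: ((5+(((5+x)*(2*y))*19))+((((y*7)*(a*y))+((6*b)*(3+x)))*0)) -> ((5+(((5+x)*(2*y))*19))+0)
Step 4: at root: ((5+(((5+x)*(2*y))*19))+0) -> (5+(((5+x)*(2*y))*19)); overall: ((5+(((5+x)*(2*y))*19))+0) -> (5+(((5+x)*(2*y))*19))
Fixed point: (5+(((5+x)*(2*y))*19))

Answer: (5+(((5+x)*(2*y))*19))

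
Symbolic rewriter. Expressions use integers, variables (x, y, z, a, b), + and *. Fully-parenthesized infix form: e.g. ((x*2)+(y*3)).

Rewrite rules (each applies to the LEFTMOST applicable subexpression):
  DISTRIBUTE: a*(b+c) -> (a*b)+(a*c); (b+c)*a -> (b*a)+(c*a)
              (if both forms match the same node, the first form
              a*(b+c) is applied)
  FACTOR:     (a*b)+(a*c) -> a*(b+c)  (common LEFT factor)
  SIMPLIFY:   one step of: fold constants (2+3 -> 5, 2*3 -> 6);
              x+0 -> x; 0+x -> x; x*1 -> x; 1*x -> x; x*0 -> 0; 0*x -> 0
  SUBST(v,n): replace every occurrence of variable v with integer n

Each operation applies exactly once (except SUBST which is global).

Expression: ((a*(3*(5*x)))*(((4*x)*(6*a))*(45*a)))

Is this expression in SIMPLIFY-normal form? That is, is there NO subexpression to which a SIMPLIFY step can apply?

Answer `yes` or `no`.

Expression: ((a*(3*(5*x)))*(((4*x)*(6*a))*(45*a)))
Scanning for simplifiable subexpressions (pre-order)...
  at root: ((a*(3*(5*x)))*(((4*x)*(6*a))*(45*a))) (not simplifiable)
  at L: (a*(3*(5*x))) (not simplifiable)
  at LR: (3*(5*x)) (not simplifiable)
  at LRR: (5*x) (not simplifiable)
  at R: (((4*x)*(6*a))*(45*a)) (not simplifiable)
  at RL: ((4*x)*(6*a)) (not simplifiable)
  at RLL: (4*x) (not simplifiable)
  at RLR: (6*a) (not simplifiable)
  at RR: (45*a) (not simplifiable)
Result: no simplifiable subexpression found -> normal form.

Answer: yes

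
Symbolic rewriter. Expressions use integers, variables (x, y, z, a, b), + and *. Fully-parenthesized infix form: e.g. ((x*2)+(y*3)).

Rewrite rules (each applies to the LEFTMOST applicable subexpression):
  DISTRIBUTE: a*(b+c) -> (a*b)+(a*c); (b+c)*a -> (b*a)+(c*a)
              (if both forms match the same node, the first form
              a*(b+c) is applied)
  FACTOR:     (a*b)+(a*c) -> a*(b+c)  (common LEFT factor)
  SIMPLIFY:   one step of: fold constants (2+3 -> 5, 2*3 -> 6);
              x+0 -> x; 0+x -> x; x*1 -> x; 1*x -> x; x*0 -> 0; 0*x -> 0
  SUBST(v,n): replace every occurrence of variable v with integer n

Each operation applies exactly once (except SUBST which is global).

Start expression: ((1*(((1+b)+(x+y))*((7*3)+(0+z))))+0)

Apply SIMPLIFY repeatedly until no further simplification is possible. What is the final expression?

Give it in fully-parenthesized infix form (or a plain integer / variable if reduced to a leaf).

Answer: (((1+b)+(x+y))*(21+z))

Derivation:
Start: ((1*(((1+b)+(x+y))*((7*3)+(0+z))))+0)
Step 1: at root: ((1*(((1+b)+(x+y))*((7*3)+(0+z))))+0) -> (1*(((1+b)+(x+y))*((7*3)+(0+z)))); overall: ((1*(((1+b)+(x+y))*((7*3)+(0+z))))+0) -> (1*(((1+b)+(x+y))*((7*3)+(0+z))))
Step 2: at root: (1*(((1+b)+(x+y))*((7*3)+(0+z)))) -> (((1+b)+(x+y))*((7*3)+(0+z))); overall: (1*(((1+b)+(x+y))*((7*3)+(0+z)))) -> (((1+b)+(x+y))*((7*3)+(0+z)))
Step 3: at RL: (7*3) -> 21; overall: (((1+b)+(x+y))*((7*3)+(0+z))) -> (((1+b)+(x+y))*(21+(0+z)))
Step 4: at RR: (0+z) -> z; overall: (((1+b)+(x+y))*(21+(0+z))) -> (((1+b)+(x+y))*(21+z))
Fixed point: (((1+b)+(x+y))*(21+z))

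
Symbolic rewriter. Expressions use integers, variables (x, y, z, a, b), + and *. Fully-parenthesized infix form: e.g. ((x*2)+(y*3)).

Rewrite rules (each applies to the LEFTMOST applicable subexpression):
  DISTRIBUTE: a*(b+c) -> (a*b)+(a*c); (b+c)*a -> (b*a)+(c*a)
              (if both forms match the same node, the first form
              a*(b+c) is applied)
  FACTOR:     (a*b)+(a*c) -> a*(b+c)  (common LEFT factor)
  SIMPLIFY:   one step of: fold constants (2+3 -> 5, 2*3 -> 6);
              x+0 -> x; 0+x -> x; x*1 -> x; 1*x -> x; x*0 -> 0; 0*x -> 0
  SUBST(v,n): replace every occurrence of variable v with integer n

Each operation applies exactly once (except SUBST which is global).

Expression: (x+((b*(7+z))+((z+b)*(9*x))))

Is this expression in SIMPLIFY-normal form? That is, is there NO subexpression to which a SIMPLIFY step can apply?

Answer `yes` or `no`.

Expression: (x+((b*(7+z))+((z+b)*(9*x))))
Scanning for simplifiable subexpressions (pre-order)...
  at root: (x+((b*(7+z))+((z+b)*(9*x)))) (not simplifiable)
  at R: ((b*(7+z))+((z+b)*(9*x))) (not simplifiable)
  at RL: (b*(7+z)) (not simplifiable)
  at RLR: (7+z) (not simplifiable)
  at RR: ((z+b)*(9*x)) (not simplifiable)
  at RRL: (z+b) (not simplifiable)
  at RRR: (9*x) (not simplifiable)
Result: no simplifiable subexpression found -> normal form.

Answer: yes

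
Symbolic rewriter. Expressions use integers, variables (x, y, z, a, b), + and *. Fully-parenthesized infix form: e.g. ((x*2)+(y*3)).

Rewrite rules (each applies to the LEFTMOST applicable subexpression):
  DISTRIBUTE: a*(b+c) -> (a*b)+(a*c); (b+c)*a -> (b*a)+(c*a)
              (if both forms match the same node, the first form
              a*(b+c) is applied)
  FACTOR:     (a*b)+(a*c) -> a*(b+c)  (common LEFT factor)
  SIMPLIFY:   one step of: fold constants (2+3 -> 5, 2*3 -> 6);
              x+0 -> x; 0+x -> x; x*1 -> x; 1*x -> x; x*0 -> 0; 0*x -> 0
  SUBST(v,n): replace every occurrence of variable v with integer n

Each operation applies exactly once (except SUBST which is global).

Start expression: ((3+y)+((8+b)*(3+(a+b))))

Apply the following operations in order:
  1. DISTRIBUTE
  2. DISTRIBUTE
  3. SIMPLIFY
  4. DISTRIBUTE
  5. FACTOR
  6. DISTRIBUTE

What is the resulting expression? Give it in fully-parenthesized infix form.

Answer: ((3+y)+((24+(b*3))+(((8+b)*a)+((8+b)*b))))

Derivation:
Start: ((3+y)+((8+b)*(3+(a+b))))
Apply DISTRIBUTE at R (target: ((8+b)*(3+(a+b)))): ((3+y)+((8+b)*(3+(a+b)))) -> ((3+y)+(((8+b)*3)+((8+b)*(a+b))))
Apply DISTRIBUTE at RL (target: ((8+b)*3)): ((3+y)+(((8+b)*3)+((8+b)*(a+b)))) -> ((3+y)+(((8*3)+(b*3))+((8+b)*(a+b))))
Apply SIMPLIFY at RLL (target: (8*3)): ((3+y)+(((8*3)+(b*3))+((8+b)*(a+b)))) -> ((3+y)+((24+(b*3))+((8+b)*(a+b))))
Apply DISTRIBUTE at RR (target: ((8+b)*(a+b))): ((3+y)+((24+(b*3))+((8+b)*(a+b)))) -> ((3+y)+((24+(b*3))+(((8+b)*a)+((8+b)*b))))
Apply FACTOR at RR (target: (((8+b)*a)+((8+b)*b))): ((3+y)+((24+(b*3))+(((8+b)*a)+((8+b)*b)))) -> ((3+y)+((24+(b*3))+((8+b)*(a+b))))
Apply DISTRIBUTE at RR (target: ((8+b)*(a+b))): ((3+y)+((24+(b*3))+((8+b)*(a+b)))) -> ((3+y)+((24+(b*3))+(((8+b)*a)+((8+b)*b))))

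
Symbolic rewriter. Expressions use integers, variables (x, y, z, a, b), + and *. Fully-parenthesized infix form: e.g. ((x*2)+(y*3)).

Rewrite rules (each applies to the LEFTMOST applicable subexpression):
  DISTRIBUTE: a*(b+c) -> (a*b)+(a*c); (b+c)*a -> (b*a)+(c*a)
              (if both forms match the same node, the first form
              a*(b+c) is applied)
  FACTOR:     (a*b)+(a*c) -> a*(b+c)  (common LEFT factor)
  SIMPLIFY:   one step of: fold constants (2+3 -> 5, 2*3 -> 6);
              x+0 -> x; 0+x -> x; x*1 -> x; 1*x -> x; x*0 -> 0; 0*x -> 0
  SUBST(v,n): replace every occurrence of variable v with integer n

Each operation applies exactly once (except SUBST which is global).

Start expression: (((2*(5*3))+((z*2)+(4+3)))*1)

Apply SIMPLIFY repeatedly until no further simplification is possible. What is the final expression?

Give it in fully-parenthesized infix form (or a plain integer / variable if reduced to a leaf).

Answer: (30+((z*2)+7))

Derivation:
Start: (((2*(5*3))+((z*2)+(4+3)))*1)
Step 1: at root: (((2*(5*3))+((z*2)+(4+3)))*1) -> ((2*(5*3))+((z*2)+(4+3))); overall: (((2*(5*3))+((z*2)+(4+3)))*1) -> ((2*(5*3))+((z*2)+(4+3)))
Step 2: at LR: (5*3) -> 15; overall: ((2*(5*3))+((z*2)+(4+3))) -> ((2*15)+((z*2)+(4+3)))
Step 3: at L: (2*15) -> 30; overall: ((2*15)+((z*2)+(4+3))) -> (30+((z*2)+(4+3)))
Step 4: at RR: (4+3) -> 7; overall: (30+((z*2)+(4+3))) -> (30+((z*2)+7))
Fixed point: (30+((z*2)+7))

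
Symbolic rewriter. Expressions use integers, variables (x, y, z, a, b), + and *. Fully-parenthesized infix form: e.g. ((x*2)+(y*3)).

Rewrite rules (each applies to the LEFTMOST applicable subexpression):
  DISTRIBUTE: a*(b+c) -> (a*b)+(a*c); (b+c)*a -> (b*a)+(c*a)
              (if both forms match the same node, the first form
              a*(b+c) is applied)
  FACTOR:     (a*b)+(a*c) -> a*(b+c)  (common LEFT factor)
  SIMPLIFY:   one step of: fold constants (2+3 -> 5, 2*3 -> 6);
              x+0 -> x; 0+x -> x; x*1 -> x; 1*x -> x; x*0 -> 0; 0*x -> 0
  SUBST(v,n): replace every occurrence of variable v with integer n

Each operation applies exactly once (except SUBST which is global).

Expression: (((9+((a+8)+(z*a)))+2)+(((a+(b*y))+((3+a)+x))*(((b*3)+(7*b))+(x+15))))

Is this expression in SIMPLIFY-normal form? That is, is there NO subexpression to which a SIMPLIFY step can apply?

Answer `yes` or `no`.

Expression: (((9+((a+8)+(z*a)))+2)+(((a+(b*y))+((3+a)+x))*(((b*3)+(7*b))+(x+15))))
Scanning for simplifiable subexpressions (pre-order)...
  at root: (((9+((a+8)+(z*a)))+2)+(((a+(b*y))+((3+a)+x))*(((b*3)+(7*b))+(x+15)))) (not simplifiable)
  at L: ((9+((a+8)+(z*a)))+2) (not simplifiable)
  at LL: (9+((a+8)+(z*a))) (not simplifiable)
  at LLR: ((a+8)+(z*a)) (not simplifiable)
  at LLRL: (a+8) (not simplifiable)
  at LLRR: (z*a) (not simplifiable)
  at R: (((a+(b*y))+((3+a)+x))*(((b*3)+(7*b))+(x+15))) (not simplifiable)
  at RL: ((a+(b*y))+((3+a)+x)) (not simplifiable)
  at RLL: (a+(b*y)) (not simplifiable)
  at RLLR: (b*y) (not simplifiable)
  at RLR: ((3+a)+x) (not simplifiable)
  at RLRL: (3+a) (not simplifiable)
  at RR: (((b*3)+(7*b))+(x+15)) (not simplifiable)
  at RRL: ((b*3)+(7*b)) (not simplifiable)
  at RRLL: (b*3) (not simplifiable)
  at RRLR: (7*b) (not simplifiable)
  at RRR: (x+15) (not simplifiable)
Result: no simplifiable subexpression found -> normal form.

Answer: yes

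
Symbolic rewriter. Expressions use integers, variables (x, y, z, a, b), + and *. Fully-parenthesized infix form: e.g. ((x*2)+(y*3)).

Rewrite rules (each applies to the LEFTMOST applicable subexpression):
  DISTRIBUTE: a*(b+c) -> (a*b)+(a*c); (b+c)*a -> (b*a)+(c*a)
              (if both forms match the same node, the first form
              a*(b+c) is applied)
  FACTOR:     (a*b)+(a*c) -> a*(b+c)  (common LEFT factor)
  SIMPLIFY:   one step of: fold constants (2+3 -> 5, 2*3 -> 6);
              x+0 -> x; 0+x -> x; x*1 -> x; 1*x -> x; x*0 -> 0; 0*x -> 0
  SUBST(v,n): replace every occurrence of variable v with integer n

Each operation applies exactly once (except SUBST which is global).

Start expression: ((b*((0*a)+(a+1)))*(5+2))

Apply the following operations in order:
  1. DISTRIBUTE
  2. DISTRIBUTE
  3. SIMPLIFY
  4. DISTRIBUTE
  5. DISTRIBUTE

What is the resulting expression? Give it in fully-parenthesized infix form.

Start: ((b*((0*a)+(a+1)))*(5+2))
Apply DISTRIBUTE at root (target: ((b*((0*a)+(a+1)))*(5+2))): ((b*((0*a)+(a+1)))*(5+2)) -> (((b*((0*a)+(a+1)))*5)+((b*((0*a)+(a+1)))*2))
Apply DISTRIBUTE at LL (target: (b*((0*a)+(a+1)))): (((b*((0*a)+(a+1)))*5)+((b*((0*a)+(a+1)))*2)) -> ((((b*(0*a))+(b*(a+1)))*5)+((b*((0*a)+(a+1)))*2))
Apply SIMPLIFY at LLLR (target: (0*a)): ((((b*(0*a))+(b*(a+1)))*5)+((b*((0*a)+(a+1)))*2)) -> ((((b*0)+(b*(a+1)))*5)+((b*((0*a)+(a+1)))*2))
Apply DISTRIBUTE at L (target: (((b*0)+(b*(a+1)))*5)): ((((b*0)+(b*(a+1)))*5)+((b*((0*a)+(a+1)))*2)) -> ((((b*0)*5)+((b*(a+1))*5))+((b*((0*a)+(a+1)))*2))
Apply DISTRIBUTE at LRL (target: (b*(a+1))): ((((b*0)*5)+((b*(a+1))*5))+((b*((0*a)+(a+1)))*2)) -> ((((b*0)*5)+(((b*a)+(b*1))*5))+((b*((0*a)+(a+1)))*2))

Answer: ((((b*0)*5)+(((b*a)+(b*1))*5))+((b*((0*a)+(a+1)))*2))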